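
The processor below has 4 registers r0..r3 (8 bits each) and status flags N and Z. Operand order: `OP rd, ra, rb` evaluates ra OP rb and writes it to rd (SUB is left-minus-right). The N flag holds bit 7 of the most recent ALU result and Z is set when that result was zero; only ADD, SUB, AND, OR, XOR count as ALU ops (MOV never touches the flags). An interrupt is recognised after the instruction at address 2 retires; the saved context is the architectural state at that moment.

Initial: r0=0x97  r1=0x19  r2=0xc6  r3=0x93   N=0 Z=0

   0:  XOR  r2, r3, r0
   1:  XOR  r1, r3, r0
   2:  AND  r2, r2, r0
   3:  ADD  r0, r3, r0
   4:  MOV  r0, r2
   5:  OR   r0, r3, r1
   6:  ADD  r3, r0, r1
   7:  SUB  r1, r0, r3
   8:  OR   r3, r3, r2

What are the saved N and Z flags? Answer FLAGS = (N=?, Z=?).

FLAGS = (N=0, Z=0)

after  0: r0=0x97 r1=0x19 r2=0x04 r3=0x93  N=0 Z=0
after  1: r0=0x97 r1=0x04 r2=0x04 r3=0x93  N=0 Z=0
after  2: r0=0x97 r1=0x04 r2=0x04 r3=0x93  N=0 Z=0
-- IRQ taken; context saved, return-PC = 3 --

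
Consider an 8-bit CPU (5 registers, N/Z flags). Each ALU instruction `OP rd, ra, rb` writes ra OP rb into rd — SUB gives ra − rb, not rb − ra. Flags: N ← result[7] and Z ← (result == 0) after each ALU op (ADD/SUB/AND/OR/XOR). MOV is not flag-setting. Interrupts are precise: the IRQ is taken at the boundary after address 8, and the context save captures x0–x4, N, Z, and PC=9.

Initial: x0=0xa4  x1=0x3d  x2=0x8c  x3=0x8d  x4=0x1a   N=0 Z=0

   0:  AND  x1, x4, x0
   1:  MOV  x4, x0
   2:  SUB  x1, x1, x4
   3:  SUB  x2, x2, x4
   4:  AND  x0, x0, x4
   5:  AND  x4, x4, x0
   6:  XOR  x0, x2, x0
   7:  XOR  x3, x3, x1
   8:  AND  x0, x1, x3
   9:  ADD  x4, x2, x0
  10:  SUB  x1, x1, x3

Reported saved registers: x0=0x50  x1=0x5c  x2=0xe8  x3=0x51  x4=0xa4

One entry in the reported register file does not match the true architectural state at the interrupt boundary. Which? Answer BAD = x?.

after  0: x0=0xa4 x1=0x00 x2=0x8c x3=0x8d x4=0x1a  N=0 Z=1
after  1: x0=0xa4 x1=0x00 x2=0x8c x3=0x8d x4=0xa4  N=0 Z=1
after  2: x0=0xa4 x1=0x5c x2=0x8c x3=0x8d x4=0xa4  N=0 Z=0
after  3: x0=0xa4 x1=0x5c x2=0xe8 x3=0x8d x4=0xa4  N=1 Z=0
after  4: x0=0xa4 x1=0x5c x2=0xe8 x3=0x8d x4=0xa4  N=1 Z=0
after  5: x0=0xa4 x1=0x5c x2=0xe8 x3=0x8d x4=0xa4  N=1 Z=0
after  6: x0=0x4c x1=0x5c x2=0xe8 x3=0x8d x4=0xa4  N=0 Z=0
after  7: x0=0x4c x1=0x5c x2=0xe8 x3=0xd1 x4=0xa4  N=1 Z=0
after  8: x0=0x50 x1=0x5c x2=0xe8 x3=0xd1 x4=0xa4  N=0 Z=0
-- IRQ taken; context saved, return-PC = 9 --
mismatch: x3: reported 0x51 vs actual 0xd1

BAD = x3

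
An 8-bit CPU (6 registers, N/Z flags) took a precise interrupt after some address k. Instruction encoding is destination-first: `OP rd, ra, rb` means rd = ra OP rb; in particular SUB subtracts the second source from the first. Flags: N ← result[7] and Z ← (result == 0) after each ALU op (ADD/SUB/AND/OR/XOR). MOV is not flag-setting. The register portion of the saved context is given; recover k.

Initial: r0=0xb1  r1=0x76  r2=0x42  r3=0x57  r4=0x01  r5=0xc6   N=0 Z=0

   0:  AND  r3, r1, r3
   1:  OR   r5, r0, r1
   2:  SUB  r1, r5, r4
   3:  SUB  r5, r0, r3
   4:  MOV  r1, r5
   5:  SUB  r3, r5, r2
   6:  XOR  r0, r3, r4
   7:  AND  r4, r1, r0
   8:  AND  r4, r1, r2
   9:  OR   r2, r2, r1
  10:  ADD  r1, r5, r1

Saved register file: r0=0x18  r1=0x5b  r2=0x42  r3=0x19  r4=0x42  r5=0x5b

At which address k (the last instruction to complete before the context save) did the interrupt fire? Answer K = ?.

after  0: r0=0xb1 r1=0x76 r2=0x42 r3=0x56 r4=0x01 r5=0xc6  N=0 Z=0
after  1: r0=0xb1 r1=0x76 r2=0x42 r3=0x56 r4=0x01 r5=0xf7  N=1 Z=0
after  2: r0=0xb1 r1=0xf6 r2=0x42 r3=0x56 r4=0x01 r5=0xf7  N=1 Z=0
after  3: r0=0xb1 r1=0xf6 r2=0x42 r3=0x56 r4=0x01 r5=0x5b  N=0 Z=0
after  4: r0=0xb1 r1=0x5b r2=0x42 r3=0x56 r4=0x01 r5=0x5b  N=0 Z=0
after  5: r0=0xb1 r1=0x5b r2=0x42 r3=0x19 r4=0x01 r5=0x5b  N=0 Z=0
after  6: r0=0x18 r1=0x5b r2=0x42 r3=0x19 r4=0x01 r5=0x5b  N=0 Z=0
after  7: r0=0x18 r1=0x5b r2=0x42 r3=0x19 r4=0x18 r5=0x5b  N=0 Z=0
after  8: r0=0x18 r1=0x5b r2=0x42 r3=0x19 r4=0x42 r5=0x5b  N=0 Z=0
-- IRQ taken; context saved, return-PC = 9 --

K = 8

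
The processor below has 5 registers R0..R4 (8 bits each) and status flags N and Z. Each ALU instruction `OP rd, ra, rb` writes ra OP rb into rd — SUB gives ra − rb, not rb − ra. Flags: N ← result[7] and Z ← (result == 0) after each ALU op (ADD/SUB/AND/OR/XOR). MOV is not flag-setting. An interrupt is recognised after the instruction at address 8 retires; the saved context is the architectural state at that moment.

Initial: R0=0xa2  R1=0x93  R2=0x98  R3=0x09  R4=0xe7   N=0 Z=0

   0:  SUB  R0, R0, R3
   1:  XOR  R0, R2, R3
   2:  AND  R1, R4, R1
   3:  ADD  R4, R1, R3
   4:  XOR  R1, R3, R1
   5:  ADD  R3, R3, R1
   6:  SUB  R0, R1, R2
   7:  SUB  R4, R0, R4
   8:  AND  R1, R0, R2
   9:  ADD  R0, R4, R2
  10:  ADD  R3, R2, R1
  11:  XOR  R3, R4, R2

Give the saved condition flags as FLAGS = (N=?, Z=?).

after  0: R0=0x99 R1=0x93 R2=0x98 R3=0x09 R4=0xe7  N=1 Z=0
after  1: R0=0x91 R1=0x93 R2=0x98 R3=0x09 R4=0xe7  N=1 Z=0
after  2: R0=0x91 R1=0x83 R2=0x98 R3=0x09 R4=0xe7  N=1 Z=0
after  3: R0=0x91 R1=0x83 R2=0x98 R3=0x09 R4=0x8c  N=1 Z=0
after  4: R0=0x91 R1=0x8a R2=0x98 R3=0x09 R4=0x8c  N=1 Z=0
after  5: R0=0x91 R1=0x8a R2=0x98 R3=0x93 R4=0x8c  N=1 Z=0
after  6: R0=0xf2 R1=0x8a R2=0x98 R3=0x93 R4=0x8c  N=1 Z=0
after  7: R0=0xf2 R1=0x8a R2=0x98 R3=0x93 R4=0x66  N=0 Z=0
after  8: R0=0xf2 R1=0x90 R2=0x98 R3=0x93 R4=0x66  N=1 Z=0
-- IRQ taken; context saved, return-PC = 9 --

FLAGS = (N=1, Z=0)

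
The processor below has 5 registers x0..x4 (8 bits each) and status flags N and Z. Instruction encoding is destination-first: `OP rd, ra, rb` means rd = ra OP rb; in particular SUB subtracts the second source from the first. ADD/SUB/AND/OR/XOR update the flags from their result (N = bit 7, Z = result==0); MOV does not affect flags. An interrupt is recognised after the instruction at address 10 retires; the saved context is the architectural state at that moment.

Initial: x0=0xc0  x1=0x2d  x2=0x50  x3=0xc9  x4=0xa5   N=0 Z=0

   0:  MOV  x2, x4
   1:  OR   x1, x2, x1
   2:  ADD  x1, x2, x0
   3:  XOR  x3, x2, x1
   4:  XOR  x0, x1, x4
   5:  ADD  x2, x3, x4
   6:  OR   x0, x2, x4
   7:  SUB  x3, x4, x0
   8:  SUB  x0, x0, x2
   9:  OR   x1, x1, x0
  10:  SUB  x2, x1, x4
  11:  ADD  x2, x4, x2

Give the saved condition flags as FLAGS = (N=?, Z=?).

FLAGS = (N=0, Z=0)

after  0: x0=0xc0 x1=0x2d x2=0xa5 x3=0xc9 x4=0xa5  N=0 Z=0
after  1: x0=0xc0 x1=0xad x2=0xa5 x3=0xc9 x4=0xa5  N=1 Z=0
after  2: x0=0xc0 x1=0x65 x2=0xa5 x3=0xc9 x4=0xa5  N=0 Z=0
after  3: x0=0xc0 x1=0x65 x2=0xa5 x3=0xc0 x4=0xa5  N=1 Z=0
after  4: x0=0xc0 x1=0x65 x2=0xa5 x3=0xc0 x4=0xa5  N=1 Z=0
after  5: x0=0xc0 x1=0x65 x2=0x65 x3=0xc0 x4=0xa5  N=0 Z=0
after  6: x0=0xe5 x1=0x65 x2=0x65 x3=0xc0 x4=0xa5  N=1 Z=0
after  7: x0=0xe5 x1=0x65 x2=0x65 x3=0xc0 x4=0xa5  N=1 Z=0
after  8: x0=0x80 x1=0x65 x2=0x65 x3=0xc0 x4=0xa5  N=1 Z=0
after  9: x0=0x80 x1=0xe5 x2=0x65 x3=0xc0 x4=0xa5  N=1 Z=0
after 10: x0=0x80 x1=0xe5 x2=0x40 x3=0xc0 x4=0xa5  N=0 Z=0
-- IRQ taken; context saved, return-PC = 11 --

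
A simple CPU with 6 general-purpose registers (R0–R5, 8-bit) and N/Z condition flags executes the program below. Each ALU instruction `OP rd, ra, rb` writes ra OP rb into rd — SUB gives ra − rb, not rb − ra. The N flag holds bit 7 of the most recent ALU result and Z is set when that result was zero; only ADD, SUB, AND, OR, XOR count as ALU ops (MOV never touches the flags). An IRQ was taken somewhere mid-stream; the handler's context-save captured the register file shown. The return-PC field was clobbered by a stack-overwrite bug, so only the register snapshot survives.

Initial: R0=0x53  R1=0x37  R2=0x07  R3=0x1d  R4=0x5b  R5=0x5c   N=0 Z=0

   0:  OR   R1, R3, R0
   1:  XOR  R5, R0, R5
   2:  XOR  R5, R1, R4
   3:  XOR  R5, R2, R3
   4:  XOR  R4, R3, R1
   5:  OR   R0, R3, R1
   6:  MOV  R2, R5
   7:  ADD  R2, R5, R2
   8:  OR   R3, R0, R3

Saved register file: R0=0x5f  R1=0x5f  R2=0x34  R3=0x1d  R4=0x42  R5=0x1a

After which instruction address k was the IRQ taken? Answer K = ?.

K = 7

after  0: R0=0x53 R1=0x5f R2=0x07 R3=0x1d R4=0x5b R5=0x5c  N=0 Z=0
after  1: R0=0x53 R1=0x5f R2=0x07 R3=0x1d R4=0x5b R5=0x0f  N=0 Z=0
after  2: R0=0x53 R1=0x5f R2=0x07 R3=0x1d R4=0x5b R5=0x04  N=0 Z=0
after  3: R0=0x53 R1=0x5f R2=0x07 R3=0x1d R4=0x5b R5=0x1a  N=0 Z=0
after  4: R0=0x53 R1=0x5f R2=0x07 R3=0x1d R4=0x42 R5=0x1a  N=0 Z=0
after  5: R0=0x5f R1=0x5f R2=0x07 R3=0x1d R4=0x42 R5=0x1a  N=0 Z=0
after  6: R0=0x5f R1=0x5f R2=0x1a R3=0x1d R4=0x42 R5=0x1a  N=0 Z=0
after  7: R0=0x5f R1=0x5f R2=0x34 R3=0x1d R4=0x42 R5=0x1a  N=0 Z=0
-- IRQ taken; context saved, return-PC = 8 --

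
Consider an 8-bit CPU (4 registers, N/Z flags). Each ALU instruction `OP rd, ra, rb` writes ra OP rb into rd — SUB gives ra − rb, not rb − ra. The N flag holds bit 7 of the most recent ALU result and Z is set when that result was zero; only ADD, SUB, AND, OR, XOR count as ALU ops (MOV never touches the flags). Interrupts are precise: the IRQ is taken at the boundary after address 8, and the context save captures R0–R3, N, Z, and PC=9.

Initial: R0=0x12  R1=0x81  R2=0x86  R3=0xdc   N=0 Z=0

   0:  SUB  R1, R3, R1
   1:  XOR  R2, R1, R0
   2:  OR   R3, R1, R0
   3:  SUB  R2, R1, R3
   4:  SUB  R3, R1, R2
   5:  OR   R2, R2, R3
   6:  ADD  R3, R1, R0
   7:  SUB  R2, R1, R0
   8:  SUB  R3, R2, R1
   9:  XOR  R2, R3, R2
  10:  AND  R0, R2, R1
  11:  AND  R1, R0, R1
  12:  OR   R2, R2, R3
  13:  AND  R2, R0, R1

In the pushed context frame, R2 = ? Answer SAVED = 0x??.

SAVED = 0x49

after  0: R0=0x12 R1=0x5b R2=0x86 R3=0xdc  N=0 Z=0
after  1: R0=0x12 R1=0x5b R2=0x49 R3=0xdc  N=0 Z=0
after  2: R0=0x12 R1=0x5b R2=0x49 R3=0x5b  N=0 Z=0
after  3: R0=0x12 R1=0x5b R2=0x00 R3=0x5b  N=0 Z=1
after  4: R0=0x12 R1=0x5b R2=0x00 R3=0x5b  N=0 Z=0
after  5: R0=0x12 R1=0x5b R2=0x5b R3=0x5b  N=0 Z=0
after  6: R0=0x12 R1=0x5b R2=0x5b R3=0x6d  N=0 Z=0
after  7: R0=0x12 R1=0x5b R2=0x49 R3=0x6d  N=0 Z=0
after  8: R0=0x12 R1=0x5b R2=0x49 R3=0xee  N=1 Z=0
-- IRQ taken; context saved, return-PC = 9 --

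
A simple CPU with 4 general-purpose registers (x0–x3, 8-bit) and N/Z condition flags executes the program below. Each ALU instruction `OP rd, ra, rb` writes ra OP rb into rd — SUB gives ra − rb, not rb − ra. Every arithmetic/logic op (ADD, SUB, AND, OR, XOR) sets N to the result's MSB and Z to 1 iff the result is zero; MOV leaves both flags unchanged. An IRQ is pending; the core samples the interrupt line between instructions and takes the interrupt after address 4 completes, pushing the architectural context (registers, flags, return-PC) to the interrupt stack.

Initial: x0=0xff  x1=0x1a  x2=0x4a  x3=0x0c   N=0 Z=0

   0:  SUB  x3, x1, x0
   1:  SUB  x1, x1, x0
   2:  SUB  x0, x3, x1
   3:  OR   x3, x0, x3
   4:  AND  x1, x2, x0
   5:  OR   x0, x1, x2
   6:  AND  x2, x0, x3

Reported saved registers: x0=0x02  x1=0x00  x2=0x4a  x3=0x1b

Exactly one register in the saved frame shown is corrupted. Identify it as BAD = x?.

BAD = x0

after  0: x0=0xff x1=0x1a x2=0x4a x3=0x1b  N=0 Z=0
after  1: x0=0xff x1=0x1b x2=0x4a x3=0x1b  N=0 Z=0
after  2: x0=0x00 x1=0x1b x2=0x4a x3=0x1b  N=0 Z=1
after  3: x0=0x00 x1=0x1b x2=0x4a x3=0x1b  N=0 Z=0
after  4: x0=0x00 x1=0x00 x2=0x4a x3=0x1b  N=0 Z=1
-- IRQ taken; context saved, return-PC = 5 --
mismatch: x0: reported 0x02 vs actual 0x00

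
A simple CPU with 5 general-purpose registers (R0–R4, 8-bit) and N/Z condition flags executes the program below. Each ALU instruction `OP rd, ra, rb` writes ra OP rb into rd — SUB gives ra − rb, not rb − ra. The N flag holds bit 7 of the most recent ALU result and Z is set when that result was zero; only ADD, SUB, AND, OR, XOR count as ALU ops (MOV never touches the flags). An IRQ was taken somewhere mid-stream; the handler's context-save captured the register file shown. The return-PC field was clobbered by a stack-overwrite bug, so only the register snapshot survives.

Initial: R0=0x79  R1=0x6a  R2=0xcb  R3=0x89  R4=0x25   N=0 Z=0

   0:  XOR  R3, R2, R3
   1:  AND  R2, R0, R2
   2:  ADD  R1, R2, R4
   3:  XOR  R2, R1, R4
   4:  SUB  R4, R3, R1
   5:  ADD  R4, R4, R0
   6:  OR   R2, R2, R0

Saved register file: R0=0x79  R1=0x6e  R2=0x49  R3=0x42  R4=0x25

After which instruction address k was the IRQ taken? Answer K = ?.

K = 2

after  0: R0=0x79 R1=0x6a R2=0xcb R3=0x42 R4=0x25  N=0 Z=0
after  1: R0=0x79 R1=0x6a R2=0x49 R3=0x42 R4=0x25  N=0 Z=0
after  2: R0=0x79 R1=0x6e R2=0x49 R3=0x42 R4=0x25  N=0 Z=0
-- IRQ taken; context saved, return-PC = 3 --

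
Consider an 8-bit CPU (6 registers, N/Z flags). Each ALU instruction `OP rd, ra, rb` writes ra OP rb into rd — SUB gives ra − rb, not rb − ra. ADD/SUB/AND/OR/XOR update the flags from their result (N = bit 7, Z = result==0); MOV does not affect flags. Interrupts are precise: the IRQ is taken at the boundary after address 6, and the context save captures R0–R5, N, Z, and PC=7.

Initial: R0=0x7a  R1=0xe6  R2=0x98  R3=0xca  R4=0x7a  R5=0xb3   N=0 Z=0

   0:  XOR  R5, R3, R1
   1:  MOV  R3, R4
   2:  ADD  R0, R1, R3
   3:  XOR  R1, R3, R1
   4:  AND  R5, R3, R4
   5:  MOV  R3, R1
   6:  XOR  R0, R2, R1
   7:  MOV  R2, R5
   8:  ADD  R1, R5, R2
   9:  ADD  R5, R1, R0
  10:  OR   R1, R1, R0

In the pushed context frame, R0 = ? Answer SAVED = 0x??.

SAVED = 0x04

after  0: R0=0x7a R1=0xe6 R2=0x98 R3=0xca R4=0x7a R5=0x2c  N=0 Z=0
after  1: R0=0x7a R1=0xe6 R2=0x98 R3=0x7a R4=0x7a R5=0x2c  N=0 Z=0
after  2: R0=0x60 R1=0xe6 R2=0x98 R3=0x7a R4=0x7a R5=0x2c  N=0 Z=0
after  3: R0=0x60 R1=0x9c R2=0x98 R3=0x7a R4=0x7a R5=0x2c  N=1 Z=0
after  4: R0=0x60 R1=0x9c R2=0x98 R3=0x7a R4=0x7a R5=0x7a  N=0 Z=0
after  5: R0=0x60 R1=0x9c R2=0x98 R3=0x9c R4=0x7a R5=0x7a  N=0 Z=0
after  6: R0=0x04 R1=0x9c R2=0x98 R3=0x9c R4=0x7a R5=0x7a  N=0 Z=0
-- IRQ taken; context saved, return-PC = 7 --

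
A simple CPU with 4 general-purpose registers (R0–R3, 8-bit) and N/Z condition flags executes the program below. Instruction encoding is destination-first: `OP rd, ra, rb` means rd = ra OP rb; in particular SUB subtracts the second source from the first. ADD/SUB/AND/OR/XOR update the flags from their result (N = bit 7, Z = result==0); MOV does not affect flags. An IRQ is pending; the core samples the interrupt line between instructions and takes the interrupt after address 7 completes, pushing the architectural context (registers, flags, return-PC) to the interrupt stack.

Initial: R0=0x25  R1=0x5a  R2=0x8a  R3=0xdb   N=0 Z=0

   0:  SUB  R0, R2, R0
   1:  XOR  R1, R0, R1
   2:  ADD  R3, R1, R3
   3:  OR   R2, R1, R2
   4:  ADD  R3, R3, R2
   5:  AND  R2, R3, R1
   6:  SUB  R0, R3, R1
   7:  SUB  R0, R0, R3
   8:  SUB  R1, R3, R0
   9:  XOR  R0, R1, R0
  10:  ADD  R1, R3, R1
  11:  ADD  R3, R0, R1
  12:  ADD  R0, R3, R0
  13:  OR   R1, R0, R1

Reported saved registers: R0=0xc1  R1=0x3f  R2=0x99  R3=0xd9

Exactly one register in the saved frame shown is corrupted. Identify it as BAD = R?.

after  0: R0=0x65 R1=0x5a R2=0x8a R3=0xdb  N=0 Z=0
after  1: R0=0x65 R1=0x3f R2=0x8a R3=0xdb  N=0 Z=0
after  2: R0=0x65 R1=0x3f R2=0x8a R3=0x1a  N=0 Z=0
after  3: R0=0x65 R1=0x3f R2=0xbf R3=0x1a  N=1 Z=0
after  4: R0=0x65 R1=0x3f R2=0xbf R3=0xd9  N=1 Z=0
after  5: R0=0x65 R1=0x3f R2=0x19 R3=0xd9  N=0 Z=0
after  6: R0=0x9a R1=0x3f R2=0x19 R3=0xd9  N=1 Z=0
after  7: R0=0xc1 R1=0x3f R2=0x19 R3=0xd9  N=1 Z=0
-- IRQ taken; context saved, return-PC = 8 --
mismatch: R2: reported 0x99 vs actual 0x19

BAD = R2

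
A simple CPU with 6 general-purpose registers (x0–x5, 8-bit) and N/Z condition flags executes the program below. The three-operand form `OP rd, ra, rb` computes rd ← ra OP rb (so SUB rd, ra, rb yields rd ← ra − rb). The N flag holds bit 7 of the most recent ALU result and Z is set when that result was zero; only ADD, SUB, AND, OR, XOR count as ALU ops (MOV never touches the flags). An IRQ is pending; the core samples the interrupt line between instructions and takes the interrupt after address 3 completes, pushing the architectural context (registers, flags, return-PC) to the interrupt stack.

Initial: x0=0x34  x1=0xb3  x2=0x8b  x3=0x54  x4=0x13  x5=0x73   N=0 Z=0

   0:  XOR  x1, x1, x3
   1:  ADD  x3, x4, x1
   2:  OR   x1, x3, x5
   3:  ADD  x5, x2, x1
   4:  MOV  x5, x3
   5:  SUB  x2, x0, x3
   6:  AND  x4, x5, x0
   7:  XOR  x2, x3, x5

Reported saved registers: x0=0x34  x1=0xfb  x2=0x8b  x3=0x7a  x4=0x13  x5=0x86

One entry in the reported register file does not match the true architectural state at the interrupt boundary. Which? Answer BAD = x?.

BAD = x3

after  0: x0=0x34 x1=0xe7 x2=0x8b x3=0x54 x4=0x13 x5=0x73  N=1 Z=0
after  1: x0=0x34 x1=0xe7 x2=0x8b x3=0xfa x4=0x13 x5=0x73  N=1 Z=0
after  2: x0=0x34 x1=0xfb x2=0x8b x3=0xfa x4=0x13 x5=0x73  N=1 Z=0
after  3: x0=0x34 x1=0xfb x2=0x8b x3=0xfa x4=0x13 x5=0x86  N=1 Z=0
-- IRQ taken; context saved, return-PC = 4 --
mismatch: x3: reported 0x7a vs actual 0xfa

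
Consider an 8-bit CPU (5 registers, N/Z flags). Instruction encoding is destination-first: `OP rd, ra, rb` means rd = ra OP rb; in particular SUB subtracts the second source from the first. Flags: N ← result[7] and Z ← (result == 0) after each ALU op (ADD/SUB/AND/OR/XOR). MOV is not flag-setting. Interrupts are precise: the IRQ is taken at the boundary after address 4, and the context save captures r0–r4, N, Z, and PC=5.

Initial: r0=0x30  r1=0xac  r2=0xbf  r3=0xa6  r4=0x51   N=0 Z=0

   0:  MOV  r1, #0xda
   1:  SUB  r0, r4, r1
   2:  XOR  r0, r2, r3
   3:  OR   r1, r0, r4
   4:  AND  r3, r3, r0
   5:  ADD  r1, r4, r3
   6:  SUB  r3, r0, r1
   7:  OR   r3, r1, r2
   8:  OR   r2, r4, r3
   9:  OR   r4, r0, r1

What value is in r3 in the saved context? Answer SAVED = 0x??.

SAVED = 0x00

after  0: r0=0x30 r1=0xda r2=0xbf r3=0xa6 r4=0x51  N=0 Z=0
after  1: r0=0x77 r1=0xda r2=0xbf r3=0xa6 r4=0x51  N=0 Z=0
after  2: r0=0x19 r1=0xda r2=0xbf r3=0xa6 r4=0x51  N=0 Z=0
after  3: r0=0x19 r1=0x59 r2=0xbf r3=0xa6 r4=0x51  N=0 Z=0
after  4: r0=0x19 r1=0x59 r2=0xbf r3=0x00 r4=0x51  N=0 Z=1
-- IRQ taken; context saved, return-PC = 5 --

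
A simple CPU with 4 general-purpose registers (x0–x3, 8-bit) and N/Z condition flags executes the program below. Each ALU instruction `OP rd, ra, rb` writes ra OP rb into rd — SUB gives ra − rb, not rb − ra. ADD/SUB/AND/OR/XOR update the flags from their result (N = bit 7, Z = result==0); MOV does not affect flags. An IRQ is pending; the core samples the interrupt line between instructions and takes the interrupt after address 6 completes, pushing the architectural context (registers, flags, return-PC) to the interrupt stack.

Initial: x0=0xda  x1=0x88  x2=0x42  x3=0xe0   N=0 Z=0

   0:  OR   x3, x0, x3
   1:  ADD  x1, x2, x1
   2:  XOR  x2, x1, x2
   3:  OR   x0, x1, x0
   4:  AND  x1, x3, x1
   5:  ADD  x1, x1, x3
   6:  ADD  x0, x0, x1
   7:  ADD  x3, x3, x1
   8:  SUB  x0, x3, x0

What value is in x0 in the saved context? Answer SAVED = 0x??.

SAVED = 0x9e

after  0: x0=0xda x1=0x88 x2=0x42 x3=0xfa  N=1 Z=0
after  1: x0=0xda x1=0xca x2=0x42 x3=0xfa  N=1 Z=0
after  2: x0=0xda x1=0xca x2=0x88 x3=0xfa  N=1 Z=0
after  3: x0=0xda x1=0xca x2=0x88 x3=0xfa  N=1 Z=0
after  4: x0=0xda x1=0xca x2=0x88 x3=0xfa  N=1 Z=0
after  5: x0=0xda x1=0xc4 x2=0x88 x3=0xfa  N=1 Z=0
after  6: x0=0x9e x1=0xc4 x2=0x88 x3=0xfa  N=1 Z=0
-- IRQ taken; context saved, return-PC = 7 --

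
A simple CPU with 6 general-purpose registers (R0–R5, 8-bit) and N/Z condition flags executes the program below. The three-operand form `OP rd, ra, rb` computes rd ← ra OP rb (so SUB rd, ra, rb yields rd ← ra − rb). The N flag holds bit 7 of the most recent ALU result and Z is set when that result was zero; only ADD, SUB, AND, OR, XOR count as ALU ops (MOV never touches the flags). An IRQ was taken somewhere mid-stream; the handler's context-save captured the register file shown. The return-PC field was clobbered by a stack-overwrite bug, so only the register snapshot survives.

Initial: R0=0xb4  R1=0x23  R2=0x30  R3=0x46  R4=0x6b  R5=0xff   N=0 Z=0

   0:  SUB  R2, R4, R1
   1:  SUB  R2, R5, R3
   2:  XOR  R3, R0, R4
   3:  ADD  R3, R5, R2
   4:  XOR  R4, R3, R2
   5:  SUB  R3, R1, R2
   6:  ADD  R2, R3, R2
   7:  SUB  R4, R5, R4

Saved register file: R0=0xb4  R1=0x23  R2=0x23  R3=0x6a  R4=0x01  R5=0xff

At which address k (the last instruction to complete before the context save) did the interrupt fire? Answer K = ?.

K = 6

after  0: R0=0xb4 R1=0x23 R2=0x48 R3=0x46 R4=0x6b R5=0xff  N=0 Z=0
after  1: R0=0xb4 R1=0x23 R2=0xb9 R3=0x46 R4=0x6b R5=0xff  N=1 Z=0
after  2: R0=0xb4 R1=0x23 R2=0xb9 R3=0xdf R4=0x6b R5=0xff  N=1 Z=0
after  3: R0=0xb4 R1=0x23 R2=0xb9 R3=0xb8 R4=0x6b R5=0xff  N=1 Z=0
after  4: R0=0xb4 R1=0x23 R2=0xb9 R3=0xb8 R4=0x01 R5=0xff  N=0 Z=0
after  5: R0=0xb4 R1=0x23 R2=0xb9 R3=0x6a R4=0x01 R5=0xff  N=0 Z=0
after  6: R0=0xb4 R1=0x23 R2=0x23 R3=0x6a R4=0x01 R5=0xff  N=0 Z=0
-- IRQ taken; context saved, return-PC = 7 --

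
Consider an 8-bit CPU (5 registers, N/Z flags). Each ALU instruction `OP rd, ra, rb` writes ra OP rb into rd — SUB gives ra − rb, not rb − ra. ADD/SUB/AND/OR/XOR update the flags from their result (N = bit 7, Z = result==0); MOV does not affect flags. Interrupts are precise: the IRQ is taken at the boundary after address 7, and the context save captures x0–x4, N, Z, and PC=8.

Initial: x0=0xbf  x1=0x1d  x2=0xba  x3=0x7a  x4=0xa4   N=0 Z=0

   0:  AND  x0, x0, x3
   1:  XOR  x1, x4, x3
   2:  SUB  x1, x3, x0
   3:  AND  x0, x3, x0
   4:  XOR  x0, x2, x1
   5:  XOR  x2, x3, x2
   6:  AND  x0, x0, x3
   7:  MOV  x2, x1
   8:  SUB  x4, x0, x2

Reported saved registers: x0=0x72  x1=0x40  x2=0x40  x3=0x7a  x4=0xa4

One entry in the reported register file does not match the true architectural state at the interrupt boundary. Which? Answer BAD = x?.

after  0: x0=0x3a x1=0x1d x2=0xba x3=0x7a x4=0xa4  N=0 Z=0
after  1: x0=0x3a x1=0xde x2=0xba x3=0x7a x4=0xa4  N=1 Z=0
after  2: x0=0x3a x1=0x40 x2=0xba x3=0x7a x4=0xa4  N=0 Z=0
after  3: x0=0x3a x1=0x40 x2=0xba x3=0x7a x4=0xa4  N=0 Z=0
after  4: x0=0xfa x1=0x40 x2=0xba x3=0x7a x4=0xa4  N=1 Z=0
after  5: x0=0xfa x1=0x40 x2=0xc0 x3=0x7a x4=0xa4  N=1 Z=0
after  6: x0=0x7a x1=0x40 x2=0xc0 x3=0x7a x4=0xa4  N=0 Z=0
after  7: x0=0x7a x1=0x40 x2=0x40 x3=0x7a x4=0xa4  N=0 Z=0
-- IRQ taken; context saved, return-PC = 8 --
mismatch: x0: reported 0x72 vs actual 0x7a

BAD = x0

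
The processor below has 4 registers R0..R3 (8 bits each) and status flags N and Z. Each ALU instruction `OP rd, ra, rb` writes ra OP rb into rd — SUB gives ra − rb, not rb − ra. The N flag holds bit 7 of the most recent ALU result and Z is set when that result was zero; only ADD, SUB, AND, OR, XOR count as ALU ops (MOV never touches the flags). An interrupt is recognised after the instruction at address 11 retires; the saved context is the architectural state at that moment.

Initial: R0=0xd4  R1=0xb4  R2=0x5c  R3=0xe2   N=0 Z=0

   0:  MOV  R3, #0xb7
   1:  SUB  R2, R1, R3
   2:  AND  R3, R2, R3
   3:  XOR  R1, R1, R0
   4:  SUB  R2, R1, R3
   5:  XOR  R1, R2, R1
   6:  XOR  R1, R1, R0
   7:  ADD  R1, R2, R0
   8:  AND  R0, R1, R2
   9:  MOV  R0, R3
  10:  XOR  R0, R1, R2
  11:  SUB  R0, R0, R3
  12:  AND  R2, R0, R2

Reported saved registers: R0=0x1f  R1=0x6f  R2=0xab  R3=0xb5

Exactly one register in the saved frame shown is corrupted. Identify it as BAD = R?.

after  0: R0=0xd4 R1=0xb4 R2=0x5c R3=0xb7  N=0 Z=0
after  1: R0=0xd4 R1=0xb4 R2=0xfd R3=0xb7  N=1 Z=0
after  2: R0=0xd4 R1=0xb4 R2=0xfd R3=0xb5  N=1 Z=0
after  3: R0=0xd4 R1=0x60 R2=0xfd R3=0xb5  N=0 Z=0
after  4: R0=0xd4 R1=0x60 R2=0xab R3=0xb5  N=1 Z=0
after  5: R0=0xd4 R1=0xcb R2=0xab R3=0xb5  N=1 Z=0
after  6: R0=0xd4 R1=0x1f R2=0xab R3=0xb5  N=0 Z=0
after  7: R0=0xd4 R1=0x7f R2=0xab R3=0xb5  N=0 Z=0
after  8: R0=0x2b R1=0x7f R2=0xab R3=0xb5  N=0 Z=0
after  9: R0=0xb5 R1=0x7f R2=0xab R3=0xb5  N=0 Z=0
after 10: R0=0xd4 R1=0x7f R2=0xab R3=0xb5  N=1 Z=0
after 11: R0=0x1f R1=0x7f R2=0xab R3=0xb5  N=0 Z=0
-- IRQ taken; context saved, return-PC = 12 --
mismatch: R1: reported 0x6f vs actual 0x7f

BAD = R1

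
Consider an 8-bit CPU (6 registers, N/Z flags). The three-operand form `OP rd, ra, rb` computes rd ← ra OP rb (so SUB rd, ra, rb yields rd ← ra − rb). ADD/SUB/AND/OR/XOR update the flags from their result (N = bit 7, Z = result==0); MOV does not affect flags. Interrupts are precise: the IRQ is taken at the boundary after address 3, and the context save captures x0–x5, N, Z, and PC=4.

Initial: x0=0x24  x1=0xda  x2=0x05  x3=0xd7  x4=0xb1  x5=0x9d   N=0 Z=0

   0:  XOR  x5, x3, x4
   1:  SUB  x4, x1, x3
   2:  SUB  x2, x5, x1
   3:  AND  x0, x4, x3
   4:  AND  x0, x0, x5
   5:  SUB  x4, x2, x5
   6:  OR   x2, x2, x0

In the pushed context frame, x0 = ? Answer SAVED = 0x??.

after  0: x0=0x24 x1=0xda x2=0x05 x3=0xd7 x4=0xb1 x5=0x66  N=0 Z=0
after  1: x0=0x24 x1=0xda x2=0x05 x3=0xd7 x4=0x03 x5=0x66  N=0 Z=0
after  2: x0=0x24 x1=0xda x2=0x8c x3=0xd7 x4=0x03 x5=0x66  N=1 Z=0
after  3: x0=0x03 x1=0xda x2=0x8c x3=0xd7 x4=0x03 x5=0x66  N=0 Z=0
-- IRQ taken; context saved, return-PC = 4 --

SAVED = 0x03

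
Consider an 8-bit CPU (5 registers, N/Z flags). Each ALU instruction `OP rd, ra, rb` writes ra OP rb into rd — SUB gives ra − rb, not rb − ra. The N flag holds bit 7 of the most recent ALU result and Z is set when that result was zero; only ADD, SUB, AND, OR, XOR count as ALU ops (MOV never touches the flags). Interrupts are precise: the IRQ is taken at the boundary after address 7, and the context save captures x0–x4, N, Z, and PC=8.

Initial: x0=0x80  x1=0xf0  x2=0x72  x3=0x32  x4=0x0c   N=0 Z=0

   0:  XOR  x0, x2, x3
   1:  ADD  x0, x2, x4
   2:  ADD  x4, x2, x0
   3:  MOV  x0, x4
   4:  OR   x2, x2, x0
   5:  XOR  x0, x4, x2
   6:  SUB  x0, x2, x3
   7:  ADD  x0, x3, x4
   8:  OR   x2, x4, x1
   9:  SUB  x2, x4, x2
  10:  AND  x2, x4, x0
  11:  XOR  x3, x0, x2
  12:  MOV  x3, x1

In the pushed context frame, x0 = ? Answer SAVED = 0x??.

after  0: x0=0x40 x1=0xf0 x2=0x72 x3=0x32 x4=0x0c  N=0 Z=0
after  1: x0=0x7e x1=0xf0 x2=0x72 x3=0x32 x4=0x0c  N=0 Z=0
after  2: x0=0x7e x1=0xf0 x2=0x72 x3=0x32 x4=0xf0  N=1 Z=0
after  3: x0=0xf0 x1=0xf0 x2=0x72 x3=0x32 x4=0xf0  N=1 Z=0
after  4: x0=0xf0 x1=0xf0 x2=0xf2 x3=0x32 x4=0xf0  N=1 Z=0
after  5: x0=0x02 x1=0xf0 x2=0xf2 x3=0x32 x4=0xf0  N=0 Z=0
after  6: x0=0xc0 x1=0xf0 x2=0xf2 x3=0x32 x4=0xf0  N=1 Z=0
after  7: x0=0x22 x1=0xf0 x2=0xf2 x3=0x32 x4=0xf0  N=0 Z=0
-- IRQ taken; context saved, return-PC = 8 --

SAVED = 0x22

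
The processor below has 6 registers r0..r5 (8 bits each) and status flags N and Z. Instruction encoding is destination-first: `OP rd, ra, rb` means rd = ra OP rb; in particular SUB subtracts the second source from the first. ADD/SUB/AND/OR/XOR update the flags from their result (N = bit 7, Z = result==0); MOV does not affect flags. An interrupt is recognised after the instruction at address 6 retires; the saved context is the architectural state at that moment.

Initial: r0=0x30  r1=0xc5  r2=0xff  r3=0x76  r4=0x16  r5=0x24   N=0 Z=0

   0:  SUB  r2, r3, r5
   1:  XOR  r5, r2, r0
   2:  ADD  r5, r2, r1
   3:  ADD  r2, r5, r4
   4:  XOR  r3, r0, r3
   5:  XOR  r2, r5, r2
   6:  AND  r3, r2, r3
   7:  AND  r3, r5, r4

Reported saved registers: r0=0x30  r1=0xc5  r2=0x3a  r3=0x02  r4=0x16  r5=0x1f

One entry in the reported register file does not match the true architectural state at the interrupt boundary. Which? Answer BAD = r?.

after  0: r0=0x30 r1=0xc5 r2=0x52 r3=0x76 r4=0x16 r5=0x24  N=0 Z=0
after  1: r0=0x30 r1=0xc5 r2=0x52 r3=0x76 r4=0x16 r5=0x62  N=0 Z=0
after  2: r0=0x30 r1=0xc5 r2=0x52 r3=0x76 r4=0x16 r5=0x17  N=0 Z=0
after  3: r0=0x30 r1=0xc5 r2=0x2d r3=0x76 r4=0x16 r5=0x17  N=0 Z=0
after  4: r0=0x30 r1=0xc5 r2=0x2d r3=0x46 r4=0x16 r5=0x17  N=0 Z=0
after  5: r0=0x30 r1=0xc5 r2=0x3a r3=0x46 r4=0x16 r5=0x17  N=0 Z=0
after  6: r0=0x30 r1=0xc5 r2=0x3a r3=0x02 r4=0x16 r5=0x17  N=0 Z=0
-- IRQ taken; context saved, return-PC = 7 --
mismatch: r5: reported 0x1f vs actual 0x17

BAD = r5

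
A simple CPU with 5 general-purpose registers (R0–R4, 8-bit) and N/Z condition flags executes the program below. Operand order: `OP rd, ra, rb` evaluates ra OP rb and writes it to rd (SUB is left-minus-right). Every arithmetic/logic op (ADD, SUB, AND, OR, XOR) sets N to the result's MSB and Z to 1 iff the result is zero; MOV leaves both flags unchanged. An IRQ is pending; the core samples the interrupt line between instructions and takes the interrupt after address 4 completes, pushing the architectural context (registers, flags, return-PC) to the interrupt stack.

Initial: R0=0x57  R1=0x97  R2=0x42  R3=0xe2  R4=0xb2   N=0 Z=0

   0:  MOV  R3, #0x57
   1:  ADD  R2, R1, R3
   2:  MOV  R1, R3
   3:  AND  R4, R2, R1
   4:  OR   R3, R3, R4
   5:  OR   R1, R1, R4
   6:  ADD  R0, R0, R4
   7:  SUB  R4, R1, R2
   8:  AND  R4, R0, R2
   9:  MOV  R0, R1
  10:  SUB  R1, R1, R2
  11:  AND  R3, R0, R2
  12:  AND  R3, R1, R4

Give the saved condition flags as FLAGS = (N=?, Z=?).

FLAGS = (N=0, Z=0)

after  0: R0=0x57 R1=0x97 R2=0x42 R3=0x57 R4=0xb2  N=0 Z=0
after  1: R0=0x57 R1=0x97 R2=0xee R3=0x57 R4=0xb2  N=1 Z=0
after  2: R0=0x57 R1=0x57 R2=0xee R3=0x57 R4=0xb2  N=1 Z=0
after  3: R0=0x57 R1=0x57 R2=0xee R3=0x57 R4=0x46  N=0 Z=0
after  4: R0=0x57 R1=0x57 R2=0xee R3=0x57 R4=0x46  N=0 Z=0
-- IRQ taken; context saved, return-PC = 5 --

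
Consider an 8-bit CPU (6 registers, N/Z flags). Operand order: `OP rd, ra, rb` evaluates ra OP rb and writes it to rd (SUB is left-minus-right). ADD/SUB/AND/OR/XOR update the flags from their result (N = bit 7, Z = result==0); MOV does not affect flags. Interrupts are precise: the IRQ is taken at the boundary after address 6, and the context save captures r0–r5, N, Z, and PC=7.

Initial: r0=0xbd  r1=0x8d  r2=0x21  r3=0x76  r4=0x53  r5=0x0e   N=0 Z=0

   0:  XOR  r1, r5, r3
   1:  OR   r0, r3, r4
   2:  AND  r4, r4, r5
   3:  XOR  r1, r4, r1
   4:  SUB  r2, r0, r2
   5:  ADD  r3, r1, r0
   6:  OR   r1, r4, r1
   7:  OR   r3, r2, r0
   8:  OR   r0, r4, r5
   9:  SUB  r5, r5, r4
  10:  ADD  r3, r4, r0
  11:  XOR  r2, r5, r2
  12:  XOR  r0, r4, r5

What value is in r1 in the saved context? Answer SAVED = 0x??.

SAVED = 0x7a

after  0: r0=0xbd r1=0x78 r2=0x21 r3=0x76 r4=0x53 r5=0x0e  N=0 Z=0
after  1: r0=0x77 r1=0x78 r2=0x21 r3=0x76 r4=0x53 r5=0x0e  N=0 Z=0
after  2: r0=0x77 r1=0x78 r2=0x21 r3=0x76 r4=0x02 r5=0x0e  N=0 Z=0
after  3: r0=0x77 r1=0x7a r2=0x21 r3=0x76 r4=0x02 r5=0x0e  N=0 Z=0
after  4: r0=0x77 r1=0x7a r2=0x56 r3=0x76 r4=0x02 r5=0x0e  N=0 Z=0
after  5: r0=0x77 r1=0x7a r2=0x56 r3=0xf1 r4=0x02 r5=0x0e  N=1 Z=0
after  6: r0=0x77 r1=0x7a r2=0x56 r3=0xf1 r4=0x02 r5=0x0e  N=0 Z=0
-- IRQ taken; context saved, return-PC = 7 --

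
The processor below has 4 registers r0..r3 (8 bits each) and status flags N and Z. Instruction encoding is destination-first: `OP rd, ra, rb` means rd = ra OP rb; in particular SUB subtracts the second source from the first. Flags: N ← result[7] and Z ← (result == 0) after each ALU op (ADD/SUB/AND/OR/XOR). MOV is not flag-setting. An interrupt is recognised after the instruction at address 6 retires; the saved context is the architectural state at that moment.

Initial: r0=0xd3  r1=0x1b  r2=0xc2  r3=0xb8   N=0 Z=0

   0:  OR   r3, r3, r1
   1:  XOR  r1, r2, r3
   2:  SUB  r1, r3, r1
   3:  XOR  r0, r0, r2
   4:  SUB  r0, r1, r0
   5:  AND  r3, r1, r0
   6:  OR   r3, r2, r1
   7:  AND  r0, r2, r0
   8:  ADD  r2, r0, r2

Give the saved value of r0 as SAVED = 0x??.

after  0: r0=0xd3 r1=0x1b r2=0xc2 r3=0xbb  N=1 Z=0
after  1: r0=0xd3 r1=0x79 r2=0xc2 r3=0xbb  N=0 Z=0
after  2: r0=0xd3 r1=0x42 r2=0xc2 r3=0xbb  N=0 Z=0
after  3: r0=0x11 r1=0x42 r2=0xc2 r3=0xbb  N=0 Z=0
after  4: r0=0x31 r1=0x42 r2=0xc2 r3=0xbb  N=0 Z=0
after  5: r0=0x31 r1=0x42 r2=0xc2 r3=0x00  N=0 Z=1
after  6: r0=0x31 r1=0x42 r2=0xc2 r3=0xc2  N=1 Z=0
-- IRQ taken; context saved, return-PC = 7 --

SAVED = 0x31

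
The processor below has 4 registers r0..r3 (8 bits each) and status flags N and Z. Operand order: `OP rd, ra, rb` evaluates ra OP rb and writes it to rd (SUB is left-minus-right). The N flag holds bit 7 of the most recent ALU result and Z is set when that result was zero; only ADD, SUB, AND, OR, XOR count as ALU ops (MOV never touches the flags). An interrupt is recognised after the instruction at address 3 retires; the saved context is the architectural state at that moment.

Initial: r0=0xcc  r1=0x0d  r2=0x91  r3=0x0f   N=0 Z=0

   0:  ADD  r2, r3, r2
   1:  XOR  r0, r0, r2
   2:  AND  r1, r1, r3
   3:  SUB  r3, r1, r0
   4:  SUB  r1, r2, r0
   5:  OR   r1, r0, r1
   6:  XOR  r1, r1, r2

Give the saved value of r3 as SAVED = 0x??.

SAVED = 0xa1

after  0: r0=0xcc r1=0x0d r2=0xa0 r3=0x0f  N=1 Z=0
after  1: r0=0x6c r1=0x0d r2=0xa0 r3=0x0f  N=0 Z=0
after  2: r0=0x6c r1=0x0d r2=0xa0 r3=0x0f  N=0 Z=0
after  3: r0=0x6c r1=0x0d r2=0xa0 r3=0xa1  N=1 Z=0
-- IRQ taken; context saved, return-PC = 4 --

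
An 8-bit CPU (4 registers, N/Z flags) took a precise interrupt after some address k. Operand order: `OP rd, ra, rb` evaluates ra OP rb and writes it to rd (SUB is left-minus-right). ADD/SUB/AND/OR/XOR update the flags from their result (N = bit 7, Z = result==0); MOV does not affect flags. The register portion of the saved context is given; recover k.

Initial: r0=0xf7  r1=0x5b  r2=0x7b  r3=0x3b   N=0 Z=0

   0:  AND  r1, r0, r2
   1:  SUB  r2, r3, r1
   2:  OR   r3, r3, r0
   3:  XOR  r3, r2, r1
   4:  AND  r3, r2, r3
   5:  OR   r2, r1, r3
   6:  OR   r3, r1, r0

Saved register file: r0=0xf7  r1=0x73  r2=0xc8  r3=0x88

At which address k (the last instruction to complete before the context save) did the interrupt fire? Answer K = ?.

after  0: r0=0xf7 r1=0x73 r2=0x7b r3=0x3b  N=0 Z=0
after  1: r0=0xf7 r1=0x73 r2=0xc8 r3=0x3b  N=1 Z=0
after  2: r0=0xf7 r1=0x73 r2=0xc8 r3=0xff  N=1 Z=0
after  3: r0=0xf7 r1=0x73 r2=0xc8 r3=0xbb  N=1 Z=0
after  4: r0=0xf7 r1=0x73 r2=0xc8 r3=0x88  N=1 Z=0
-- IRQ taken; context saved, return-PC = 5 --

K = 4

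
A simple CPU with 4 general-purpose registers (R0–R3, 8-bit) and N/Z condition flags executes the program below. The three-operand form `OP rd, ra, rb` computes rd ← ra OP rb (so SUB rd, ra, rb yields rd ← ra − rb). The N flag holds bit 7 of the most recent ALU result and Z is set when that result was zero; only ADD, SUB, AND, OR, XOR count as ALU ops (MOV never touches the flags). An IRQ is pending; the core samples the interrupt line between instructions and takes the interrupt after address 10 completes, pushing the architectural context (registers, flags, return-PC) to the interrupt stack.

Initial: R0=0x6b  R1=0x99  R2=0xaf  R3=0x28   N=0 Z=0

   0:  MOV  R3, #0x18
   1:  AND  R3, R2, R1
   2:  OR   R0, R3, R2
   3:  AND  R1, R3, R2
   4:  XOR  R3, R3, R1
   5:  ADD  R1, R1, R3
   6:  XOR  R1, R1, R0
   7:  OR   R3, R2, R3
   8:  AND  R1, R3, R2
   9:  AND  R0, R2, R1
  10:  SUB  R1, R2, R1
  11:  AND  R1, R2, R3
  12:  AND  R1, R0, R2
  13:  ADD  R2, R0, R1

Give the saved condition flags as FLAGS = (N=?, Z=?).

FLAGS = (N=0, Z=1)

after  0: R0=0x6b R1=0x99 R2=0xaf R3=0x18  N=0 Z=0
after  1: R0=0x6b R1=0x99 R2=0xaf R3=0x89  N=1 Z=0
after  2: R0=0xaf R1=0x99 R2=0xaf R3=0x89  N=1 Z=0
after  3: R0=0xaf R1=0x89 R2=0xaf R3=0x89  N=1 Z=0
after  4: R0=0xaf R1=0x89 R2=0xaf R3=0x00  N=0 Z=1
after  5: R0=0xaf R1=0x89 R2=0xaf R3=0x00  N=1 Z=0
after  6: R0=0xaf R1=0x26 R2=0xaf R3=0x00  N=0 Z=0
after  7: R0=0xaf R1=0x26 R2=0xaf R3=0xaf  N=1 Z=0
after  8: R0=0xaf R1=0xaf R2=0xaf R3=0xaf  N=1 Z=0
after  9: R0=0xaf R1=0xaf R2=0xaf R3=0xaf  N=1 Z=0
after 10: R0=0xaf R1=0x00 R2=0xaf R3=0xaf  N=0 Z=1
-- IRQ taken; context saved, return-PC = 11 --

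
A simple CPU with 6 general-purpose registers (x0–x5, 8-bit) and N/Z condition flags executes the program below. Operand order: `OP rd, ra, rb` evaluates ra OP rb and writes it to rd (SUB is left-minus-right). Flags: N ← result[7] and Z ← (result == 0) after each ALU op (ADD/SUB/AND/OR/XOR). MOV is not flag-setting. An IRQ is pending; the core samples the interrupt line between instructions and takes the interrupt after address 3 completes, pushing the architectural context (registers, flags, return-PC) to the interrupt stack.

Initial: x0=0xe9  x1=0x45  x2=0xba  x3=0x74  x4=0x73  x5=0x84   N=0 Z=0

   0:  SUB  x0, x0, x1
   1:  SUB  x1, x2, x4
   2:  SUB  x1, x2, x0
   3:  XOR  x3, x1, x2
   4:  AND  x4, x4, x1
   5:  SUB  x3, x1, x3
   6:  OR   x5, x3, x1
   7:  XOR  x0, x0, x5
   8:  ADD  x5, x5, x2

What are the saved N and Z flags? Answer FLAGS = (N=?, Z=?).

after  0: x0=0xa4 x1=0x45 x2=0xba x3=0x74 x4=0x73 x5=0x84  N=1 Z=0
after  1: x0=0xa4 x1=0x47 x2=0xba x3=0x74 x4=0x73 x5=0x84  N=0 Z=0
after  2: x0=0xa4 x1=0x16 x2=0xba x3=0x74 x4=0x73 x5=0x84  N=0 Z=0
after  3: x0=0xa4 x1=0x16 x2=0xba x3=0xac x4=0x73 x5=0x84  N=1 Z=0
-- IRQ taken; context saved, return-PC = 4 --

FLAGS = (N=1, Z=0)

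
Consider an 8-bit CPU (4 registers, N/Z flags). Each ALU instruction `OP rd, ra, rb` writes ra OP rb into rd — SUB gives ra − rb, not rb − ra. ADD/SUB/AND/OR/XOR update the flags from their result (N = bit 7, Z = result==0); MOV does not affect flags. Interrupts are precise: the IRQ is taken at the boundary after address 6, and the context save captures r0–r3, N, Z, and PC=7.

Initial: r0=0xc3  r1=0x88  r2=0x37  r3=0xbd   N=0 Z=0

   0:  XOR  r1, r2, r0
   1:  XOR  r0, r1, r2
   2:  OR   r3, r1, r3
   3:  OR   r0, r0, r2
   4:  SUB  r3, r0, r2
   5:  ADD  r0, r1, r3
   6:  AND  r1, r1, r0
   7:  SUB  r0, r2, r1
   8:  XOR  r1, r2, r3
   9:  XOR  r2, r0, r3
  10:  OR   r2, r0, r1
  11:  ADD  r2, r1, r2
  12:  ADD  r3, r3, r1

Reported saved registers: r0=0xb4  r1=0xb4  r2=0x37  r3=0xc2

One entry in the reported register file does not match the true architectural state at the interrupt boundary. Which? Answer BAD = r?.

BAD = r3

after  0: r0=0xc3 r1=0xf4 r2=0x37 r3=0xbd  N=1 Z=0
after  1: r0=0xc3 r1=0xf4 r2=0x37 r3=0xbd  N=1 Z=0
after  2: r0=0xc3 r1=0xf4 r2=0x37 r3=0xfd  N=1 Z=0
after  3: r0=0xf7 r1=0xf4 r2=0x37 r3=0xfd  N=1 Z=0
after  4: r0=0xf7 r1=0xf4 r2=0x37 r3=0xc0  N=1 Z=0
after  5: r0=0xb4 r1=0xf4 r2=0x37 r3=0xc0  N=1 Z=0
after  6: r0=0xb4 r1=0xb4 r2=0x37 r3=0xc0  N=1 Z=0
-- IRQ taken; context saved, return-PC = 7 --
mismatch: r3: reported 0xc2 vs actual 0xc0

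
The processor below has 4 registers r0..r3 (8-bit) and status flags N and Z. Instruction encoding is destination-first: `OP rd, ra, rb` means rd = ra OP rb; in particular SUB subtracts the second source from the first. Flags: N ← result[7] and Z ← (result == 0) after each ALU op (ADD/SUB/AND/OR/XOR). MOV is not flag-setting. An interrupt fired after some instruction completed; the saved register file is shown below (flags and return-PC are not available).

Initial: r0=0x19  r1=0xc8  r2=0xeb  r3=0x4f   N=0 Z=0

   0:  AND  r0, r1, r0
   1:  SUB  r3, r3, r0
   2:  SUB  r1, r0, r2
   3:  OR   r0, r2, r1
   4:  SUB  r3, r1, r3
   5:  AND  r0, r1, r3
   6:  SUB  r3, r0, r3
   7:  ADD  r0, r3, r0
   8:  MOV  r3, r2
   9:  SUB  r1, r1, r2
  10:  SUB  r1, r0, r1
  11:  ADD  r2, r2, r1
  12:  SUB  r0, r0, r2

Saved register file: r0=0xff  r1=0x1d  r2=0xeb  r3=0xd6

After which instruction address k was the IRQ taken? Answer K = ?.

K = 4

after  0: r0=0x08 r1=0xc8 r2=0xeb r3=0x4f  N=0 Z=0
after  1: r0=0x08 r1=0xc8 r2=0xeb r3=0x47  N=0 Z=0
after  2: r0=0x08 r1=0x1d r2=0xeb r3=0x47  N=0 Z=0
after  3: r0=0xff r1=0x1d r2=0xeb r3=0x47  N=1 Z=0
after  4: r0=0xff r1=0x1d r2=0xeb r3=0xd6  N=1 Z=0
-- IRQ taken; context saved, return-PC = 5 --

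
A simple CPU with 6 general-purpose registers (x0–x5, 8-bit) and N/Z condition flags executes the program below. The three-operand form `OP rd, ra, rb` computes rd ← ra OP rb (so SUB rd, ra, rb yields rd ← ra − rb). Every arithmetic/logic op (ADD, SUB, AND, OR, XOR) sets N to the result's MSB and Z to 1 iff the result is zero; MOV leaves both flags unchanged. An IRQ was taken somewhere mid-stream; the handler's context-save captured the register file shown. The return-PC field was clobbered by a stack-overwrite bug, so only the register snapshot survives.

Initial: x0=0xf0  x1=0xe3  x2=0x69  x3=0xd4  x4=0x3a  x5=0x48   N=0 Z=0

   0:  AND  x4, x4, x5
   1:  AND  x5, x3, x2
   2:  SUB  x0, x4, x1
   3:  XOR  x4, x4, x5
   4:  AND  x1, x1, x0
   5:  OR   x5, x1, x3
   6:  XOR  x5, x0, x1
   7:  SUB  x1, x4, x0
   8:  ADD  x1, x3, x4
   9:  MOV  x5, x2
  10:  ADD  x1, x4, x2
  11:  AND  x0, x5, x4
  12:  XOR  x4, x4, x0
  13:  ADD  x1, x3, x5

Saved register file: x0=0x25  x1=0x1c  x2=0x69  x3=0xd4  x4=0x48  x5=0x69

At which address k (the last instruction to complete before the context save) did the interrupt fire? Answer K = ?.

K = 9

after  0: x0=0xf0 x1=0xe3 x2=0x69 x3=0xd4 x4=0x08 x5=0x48  N=0 Z=0
after  1: x0=0xf0 x1=0xe3 x2=0x69 x3=0xd4 x4=0x08 x5=0x40  N=0 Z=0
after  2: x0=0x25 x1=0xe3 x2=0x69 x3=0xd4 x4=0x08 x5=0x40  N=0 Z=0
after  3: x0=0x25 x1=0xe3 x2=0x69 x3=0xd4 x4=0x48 x5=0x40  N=0 Z=0
after  4: x0=0x25 x1=0x21 x2=0x69 x3=0xd4 x4=0x48 x5=0x40  N=0 Z=0
after  5: x0=0x25 x1=0x21 x2=0x69 x3=0xd4 x4=0x48 x5=0xf5  N=1 Z=0
after  6: x0=0x25 x1=0x21 x2=0x69 x3=0xd4 x4=0x48 x5=0x04  N=0 Z=0
after  7: x0=0x25 x1=0x23 x2=0x69 x3=0xd4 x4=0x48 x5=0x04  N=0 Z=0
after  8: x0=0x25 x1=0x1c x2=0x69 x3=0xd4 x4=0x48 x5=0x04  N=0 Z=0
after  9: x0=0x25 x1=0x1c x2=0x69 x3=0xd4 x4=0x48 x5=0x69  N=0 Z=0
-- IRQ taken; context saved, return-PC = 10 --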